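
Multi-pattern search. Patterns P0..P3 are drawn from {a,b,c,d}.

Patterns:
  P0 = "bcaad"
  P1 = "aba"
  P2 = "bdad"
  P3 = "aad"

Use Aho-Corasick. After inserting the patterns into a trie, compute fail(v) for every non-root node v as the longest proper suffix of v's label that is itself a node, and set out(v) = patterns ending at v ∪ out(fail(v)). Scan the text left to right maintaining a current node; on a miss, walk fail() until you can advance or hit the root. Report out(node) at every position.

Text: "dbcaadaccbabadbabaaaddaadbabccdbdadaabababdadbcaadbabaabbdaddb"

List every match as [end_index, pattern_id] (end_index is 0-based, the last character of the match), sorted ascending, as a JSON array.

Construct AC machine:
Trie nodes:
  0='ε' goto a→6 b→1
  1='b' goto c→2 d→9
  2='bc' goto a→3
  3='bca' goto a→4
  4='bcaa' goto d→5
  5='bcaad' goto ·  [P0 ends]
  6='a' goto a→12 b→7
  7='ab' goto a→8
  8='aba' goto ·  [P1 ends]
  9='bd' goto a→10
  10='bda' goto d→11
  11='bdad' goto ·  [P2 ends]
  12='aa' goto d→13
  13='aad' goto ·  [P3 ends]

BFS fail/out derivation:
  fail(1) 'b': from fail(0)=0 chase 'b': 0 ⇒ 0;  out=∅∪out(0)=∅
  fail(6) 'a': from fail(0)=0 chase 'a': 0 ⇒ 0;  out=∅∪out(0)=∅
  fail(2) 'bc': from fail(1)=0 chase 'c': 0 ⇒ 0;  out=∅∪out(0)=∅
  fail(7) 'ab': from fail(6)=0 chase 'b': 0 ⇒ 1;  out=∅∪out(1)=∅
  fail(9) 'bd': from fail(1)=0 chase 'd': 0 ⇒ 0;  out=∅∪out(0)=∅
  fail(12) 'aa': from fail(6)=0 chase 'a': 0 ⇒ 6;  out=∅∪out(6)=∅
  fail(3) 'bca': from fail(2)=0 chase 'a': 0 ⇒ 6;  out=∅∪out(6)=∅
  fail(8) 'aba': from fail(7)=1 chase 'a': 1→0 ⇒ 6;  out={1}∪out(6)={1}
  fail(10) 'bda': from fail(9)=0 chase 'a': 0 ⇒ 6;  out=∅∪out(6)=∅
  fail(13) 'aad': from fail(12)=6 chase 'd': 6→0 ⇒ 0;  out={3}∪out(0)={3}
  fail(4) 'bcaa': from fail(3)=6 chase 'a': 6 ⇒ 12;  out=∅∪out(12)=∅
  fail(11) 'bdad': from fail(10)=6 chase 'd': 6→0 ⇒ 0;  out={2}∪out(0)={2}
  fail(5) 'bcaad': from fail(4)=12 chase 'd': 12 ⇒ 13;  out={0}∪out(13)={0,3}

Run:
[0] read 'd'  n0⇒n0
[1] read 'b'  n0⇒n1
[2] read 'c'  n1⇒n2
[3] read 'a'  n2⇒n3
[4] read 'a'  n3⇒n4
[5] read 'd'  n4⇒n5  ** P0@[1:5],P3@[3:5]
[6] read 'a'  n5⇒n6 (via fail)
[7] read 'c'  n6⇒n0 (via fail)
[8] read 'c'  n0⇒n0
[9] read 'b'  n0⇒n1
[10] read 'a'  n1⇒n6 (via fail)
[11] read 'b'  n6⇒n7
[12] read 'a'  n7⇒n8  ** P1@[10:12]
[13] read 'd'  n8⇒n0 (via fail)
[14] read 'b'  n0⇒n1
[15] read 'a'  n1⇒n6 (via fail)
[16] read 'b'  n6⇒n7
[17] read 'a'  n7⇒n8  ** P1@[15:17]
[18] read 'a'  n8⇒n12 (via fail)
[19] read 'a'  n12⇒n12 (via fail)
[20] read 'd'  n12⇒n13  ** P3@[18:20]
[21] read 'd'  n13⇒n0 (via fail)
[22] read 'a'  n0⇒n6
[23] read 'a'  n6⇒n12
[24] read 'd'  n12⇒n13  ** P3@[22:24]
[25] read 'b'  n13⇒n1 (via fail)
[26] read 'a'  n1⇒n6 (via fail)
[27] read 'b'  n6⇒n7
[28] read 'c'  n7⇒n2 (via fail)
[29] read 'c'  n2⇒n0 (via fail)
[30] read 'd'  n0⇒n0
[31] read 'b'  n0⇒n1
[32] read 'd'  n1⇒n9
[33] read 'a'  n9⇒n10
[34] read 'd'  n10⇒n11  ** P2@[31:34]
[35] read 'a'  n11⇒n6 (via fail)
[36] read 'a'  n6⇒n12
[37] read 'b'  n12⇒n7 (via fail)
[38] read 'a'  n7⇒n8  ** P1@[36:38]
[39] read 'b'  n8⇒n7 (via fail)
[40] read 'a'  n7⇒n8  ** P1@[38:40]
[41] read 'b'  n8⇒n7 (via fail)
[42] read 'd'  n7⇒n9 (via fail)
[43] read 'a'  n9⇒n10
[44] read 'd'  n10⇒n11  ** P2@[41:44]
[45] read 'b'  n11⇒n1 (via fail)
[46] read 'c'  n1⇒n2
[47] read 'a'  n2⇒n3
[48] read 'a'  n3⇒n4
[49] read 'd'  n4⇒n5  ** P0@[45:49],P3@[47:49]
[50] read 'b'  n5⇒n1 (via fail)
[51] read 'a'  n1⇒n6 (via fail)
[52] read 'b'  n6⇒n7
[53] read 'a'  n7⇒n8  ** P1@[51:53]
[54] read 'a'  n8⇒n12 (via fail)
[55] read 'b'  n12⇒n7 (via fail)
[56] read 'b'  n7⇒n1 (via fail)
[57] read 'd'  n1⇒n9
[58] read 'a'  n9⇒n10
[59] read 'd'  n10⇒n11  ** P2@[56:59]
[60] read 'd'  n11⇒n0 (via fail)
[61] read 'b'  n0⇒n1

Matches: [[5,0],[5,3],[12,1],[17,1],[20,3],[24,3],[34,2],[38,1],[40,1],[44,2],[49,0],[49,3],[53,1],[59,2]]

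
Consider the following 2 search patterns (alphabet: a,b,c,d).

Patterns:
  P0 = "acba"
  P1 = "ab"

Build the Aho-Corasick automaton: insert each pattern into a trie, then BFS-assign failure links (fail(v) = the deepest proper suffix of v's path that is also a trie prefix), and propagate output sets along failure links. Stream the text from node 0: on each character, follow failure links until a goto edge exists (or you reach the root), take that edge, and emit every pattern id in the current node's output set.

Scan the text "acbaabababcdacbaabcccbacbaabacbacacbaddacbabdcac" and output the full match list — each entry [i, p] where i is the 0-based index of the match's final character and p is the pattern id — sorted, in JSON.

Build:
Trie nodes:
  n0 'ε': a→1
  n1 'a': b→5 c→2
  n2 'ac': b→3
  n3 'acb': a→4
  n4 'acba': ·  [P0 ends]
  n5 'ab': ·  [P1 ends]

Failure links (BFS by depth):
  fail(1) 'a': from fail(0)=0 chase 'a': 0 ⇒ 0;  out=∅∪out(0)=∅
  fail(2) 'ac': from fail(1)=0 chase 'c': 0 ⇒ 0;  out=∅∪out(0)=∅
  fail(5) 'ab': from fail(1)=0 chase 'b': 0 ⇒ 0;  out={1}∪out(0)={1}
  fail(3) 'acb': from fail(2)=0 chase 'b': 0 ⇒ 0;  out=∅∪out(0)=∅
  fail(4) 'acba': from fail(3)=0 chase 'a': 0 ⇒ 1;  out={0}∪out(1)={0}

Text stream:
i=0 'a': node 0→1
i=1 'c': node 1→2
i=2 'b': node 2→3
i=3 'a': node 3→4  → match P0@[0:3]
i=4 'a': node 4→1 (fail-walked)
i=5 'b': node 1→5  → match P1@[4:5]
i=6 'a': node 5→1 (fail-walked)
i=7 'b': node 1→5  → match P1@[6:7]
i=8 'a': node 5→1 (fail-walked)
i=9 'b': node 1→5  → match P1@[8:9]
i=10 'c': node 5→0 (fail-walked)
i=11 'd': node 0→0
i=12 'a': node 0→1
i=13 'c': node 1→2
i=14 'b': node 2→3
i=15 'a': node 3→4  → match P0@[12:15]
i=16 'a': node 4→1 (fail-walked)
i=17 'b': node 1→5  → match P1@[16:17]
i=18 'c': node 5→0 (fail-walked)
i=19 'c': node 0→0
i=20 'c': node 0→0
i=21 'b': node 0→0
i=22 'a': node 0→1
i=23 'c': node 1→2
i=24 'b': node 2→3
i=25 'a': node 3→4  → match P0@[22:25]
i=26 'a': node 4→1 (fail-walked)
i=27 'b': node 1→5  → match P1@[26:27]
i=28 'a': node 5→1 (fail-walked)
i=29 'c': node 1→2
i=30 'b': node 2→3
i=31 'a': node 3→4  → match P0@[28:31]
i=32 'c': node 4→2 (fail-walked)
i=33 'a': node 2→1 (fail-walked)
i=34 'c': node 1→2
i=35 'b': node 2→3
i=36 'a': node 3→4  → match P0@[33:36]
i=37 'd': node 4→0 (fail-walked)
i=38 'd': node 0→0
i=39 'a': node 0→1
i=40 'c': node 1→2
i=41 'b': node 2→3
i=42 'a': node 3→4  → match P0@[39:42]
i=43 'b': node 4→5 (fail-walked)  → match P1@[42:43]
i=44 'd': node 5→0 (fail-walked)
i=45 'c': node 0→0
i=46 'a': node 0→1
i=47 'c': node 1→2

Result: [[3,0],[5,1],[7,1],[9,1],[15,0],[17,1],[25,0],[27,1],[31,0],[36,0],[42,0],[43,1]]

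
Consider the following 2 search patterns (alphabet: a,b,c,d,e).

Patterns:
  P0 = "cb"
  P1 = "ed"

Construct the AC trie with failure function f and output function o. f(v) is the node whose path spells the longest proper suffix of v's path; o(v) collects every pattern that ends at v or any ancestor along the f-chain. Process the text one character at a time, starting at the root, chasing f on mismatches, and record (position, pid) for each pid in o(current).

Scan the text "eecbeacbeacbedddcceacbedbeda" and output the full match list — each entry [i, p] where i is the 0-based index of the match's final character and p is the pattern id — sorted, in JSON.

Build:
Trie (insert patterns):
  0='ε' goto c→1 e→3
  1='c' goto b→2
  2='cb' goto ·  [P0 ends]
  3='e' goto d→4
  4='ed' goto ·  [P1 ends]

BFS fail/out derivation:
  fail(1) 'c': from fail(0)=0 chase 'c': 0 ⇒ 0;  out=∅∪out(0)=∅
  fail(3) 'e': from fail(0)=0 chase 'e': 0 ⇒ 0;  out=∅∪out(0)=∅
  fail(2) 'cb': from fail(1)=0 chase 'b': 0 ⇒ 0;  out={0}∪out(0)={0}
  fail(4) 'ed': from fail(3)=0 chase 'd': 0 ⇒ 0;  out={1}∪out(0)={1}

Scan:
[0] read 'e'  n0⇒n3
[1] read 'e'  n3⇒n3 (via fail)
[2] read 'c'  n3⇒n1 (via fail)
[3] read 'b'  n1⇒n2  → match P0@[2:3]
[4] read 'e'  n2⇒n3 (via fail)
[5] read 'a'  n3⇒n0 (via fail)
[6] read 'c'  n0⇒n1
[7] read 'b'  n1⇒n2  → match P0@[6:7]
[8] read 'e'  n2⇒n3 (via fail)
[9] read 'a'  n3⇒n0 (via fail)
[10] read 'c'  n0⇒n1
[11] read 'b'  n1⇒n2  → match P0@[10:11]
[12] read 'e'  n2⇒n3 (via fail)
[13] read 'd'  n3⇒n4  → match P1@[12:13]
[14] read 'd'  n4⇒n0 (via fail)
[15] read 'd'  n0⇒n0
[16] read 'c'  n0⇒n1
[17] read 'c'  n1⇒n1 (via fail)
[18] read 'e'  n1⇒n3 (via fail)
[19] read 'a'  n3⇒n0 (via fail)
[20] read 'c'  n0⇒n1
[21] read 'b'  n1⇒n2  → match P0@[20:21]
[22] read 'e'  n2⇒n3 (via fail)
[23] read 'd'  n3⇒n4  → match P1@[22:23]
[24] read 'b'  n4⇒n0 (via fail)
[25] read 'e'  n0⇒n3
[26] read 'd'  n3⇒n4  → match P1@[25:26]
[27] read 'a'  n4⇒n0 (via fail)

Result: [[3,0],[7,0],[11,0],[13,1],[21,0],[23,1],[26,1]]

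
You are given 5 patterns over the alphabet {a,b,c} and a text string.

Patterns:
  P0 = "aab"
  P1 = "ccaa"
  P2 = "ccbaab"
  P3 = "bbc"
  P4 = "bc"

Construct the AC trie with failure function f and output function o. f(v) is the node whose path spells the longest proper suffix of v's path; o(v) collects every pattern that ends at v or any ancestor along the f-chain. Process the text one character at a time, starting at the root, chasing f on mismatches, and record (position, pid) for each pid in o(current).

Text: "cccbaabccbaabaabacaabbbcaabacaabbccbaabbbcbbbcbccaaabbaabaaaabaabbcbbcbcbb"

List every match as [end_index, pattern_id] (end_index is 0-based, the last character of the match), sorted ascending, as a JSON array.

Construct AC machine:
Trie (insert patterns):
  0='ε' goto a→1 b→12 c→4
  1='a' goto a→2
  2='aa' goto b→3
  3='aab' goto ·  ←P0
  4='c' goto c→5
  5='cc' goto a→6 b→8
  6='cca' goto a→7
  7='ccaa' goto ·  ←P1
  8='ccb' goto a→9
  9='ccba' goto a→10
  10='ccbaa' goto b→11
  11='ccbaab' goto ·  ←P2
  12='b' goto b→13 c→15
  13='bb' goto c→14
  14='bbc' goto ·  ←P3
  15='bc' goto ·  ←P4

BFS fail/out derivation:
  n1('a'): parent n0 fail=0; on 'a' 0 → fail=0;  out ∅∪∅=∅
  n4('c'): parent n0 fail=0; on 'c' 0 → fail=0;  out ∅∪∅=∅
  n12('b'): parent n0 fail=0; on 'b' 0 → fail=0;  out ∅∪∅=∅
  n2('aa'): parent n1 fail=0; on 'a' 0 → fail=1;  out ∅∪∅=∅
  n5('cc'): parent n4 fail=0; on 'c' 0 → fail=4;  out ∅∪∅=∅
  n13('bb'): parent n12 fail=0; on 'b' 0 → fail=12;  out ∅∪∅=∅
  n15('bc'): parent n12 fail=0; on 'c' 0 → fail=4;  out {4}∪∅={4}
  n3('aab'): parent n2 fail=1; on 'b' 1→0 → fail=12;  out {0}∪∅={0}
  n6('cca'): parent n5 fail=4; on 'a' 4→0 → fail=1;  out ∅∪∅=∅
  n8('ccb'): parent n5 fail=4; on 'b' 4→0 → fail=12;  out ∅∪∅=∅
  n14('bbc'): parent n13 fail=12; on 'c' 12 → fail=15;  out {3}∪{4}={3,4}
  n7('ccaa'): parent n6 fail=1; on 'a' 1 → fail=2;  out {1}∪∅={1}
  n9('ccba'): parent n8 fail=12; on 'a' 12→0 → fail=1;  out ∅∪∅=∅
  n10('ccbaa'): parent n9 fail=1; on 'a' 1 → fail=2;  out ∅∪∅=∅
  n11('ccbaab'): parent n10 fail=2; on 'b' 2 → fail=3;  out {2}∪{0}={0,2}

Text stream:
pos 0 'c': at 4
pos 1 'c': at 5
pos 2 'c': at 5 (via fail)
pos 3 'b': at 8
pos 4 'a': at 9
pos 5 'a': at 10
pos 6 'b': at 11  ** P0@[4:6],P2@[1:6]
pos 7 'c': at 15 (via fail)  ** P4@[6:7]
pos 8 'c': at 5 (via fail)
pos 9 'b': at 8
pos 10 'a': at 9
pos 11 'a': at 10
pos 12 'b': at 11  ** P0@[10:12],P2@[7:12]
pos 13 'a': at 1 (via fail)
pos 14 'a': at 2
pos 15 'b': at 3  ** P0@[13:15]
pos 16 'a': at 1 (via fail)
pos 17 'c': at 4 (via fail)
pos 18 'a': at 1 (via fail)
pos 19 'a': at 2
pos 20 'b': at 3  ** P0@[18:20]
pos 21 'b': at 13 (via fail)
pos 22 'b': at 13 (via fail)
pos 23 'c': at 14  ** P3@[21:23],P4@[22:23]
pos 24 'a': at 1 (via fail)
pos 25 'a': at 2
pos 26 'b': at 3  ** P0@[24:26]
pos 27 'a': at 1 (via fail)
pos 28 'c': at 4 (via fail)
pos 29 'a': at 1 (via fail)
pos 30 'a': at 2
pos 31 'b': at 3  ** P0@[29:31]
pos 32 'b': at 13 (via fail)
pos 33 'c': at 14  ** P3@[31:33],P4@[32:33]
pos 34 'c': at 5 (via fail)
pos 35 'b': at 8
pos 36 'a': at 9
pos 37 'a': at 10
pos 38 'b': at 11  ** P0@[36:38],P2@[33:38]
pos 39 'b': at 13 (via fail)
pos 40 'b': at 13 (via fail)
pos 41 'c': at 14  ** P3@[39:41],P4@[40:41]
pos 42 'b': at 12 (via fail)
pos 43 'b': at 13
pos 44 'b': at 13 (via fail)
pos 45 'c': at 14  ** P3@[43:45],P4@[44:45]
pos 46 'b': at 12 (via fail)
pos 47 'c': at 15  ** P4@[46:47]
pos 48 'c': at 5 (via fail)
pos 49 'a': at 6
pos 50 'a': at 7  ** P1@[47:50]
pos 51 'a': at 2 (via fail)
pos 52 'b': at 3  ** P0@[50:52]
pos 53 'b': at 13 (via fail)
pos 54 'a': at 1 (via fail)
pos 55 'a': at 2
pos 56 'b': at 3  ** P0@[54:56]
pos 57 'a': at 1 (via fail)
pos 58 'a': at 2
pos 59 'a': at 2 (via fail)
pos 60 'a': at 2 (via fail)
pos 61 'b': at 3  ** P0@[59:61]
pos 62 'a': at 1 (via fail)
pos 63 'a': at 2
pos 64 'b': at 3  ** P0@[62:64]
pos 65 'b': at 13 (via fail)
pos 66 'c': at 14  ** P3@[64:66],P4@[65:66]
pos 67 'b': at 12 (via fail)
pos 68 'b': at 13
pos 69 'c': at 14  ** P3@[67:69],P4@[68:69]
pos 70 'b': at 12 (via fail)
pos 71 'c': at 15  ** P4@[70:71]
pos 72 'b': at 12 (via fail)
pos 73 'b': at 13

Result: [[6,0],[6,2],[7,4],[12,0],[12,2],[15,0],[20,0],[23,3],[23,4],[26,0],[31,0],[33,3],[33,4],[38,0],[38,2],[41,3],[41,4],[45,3],[45,4],[47,4],[50,1],[52,0],[56,0],[61,0],[64,0],[66,3],[66,4],[69,3],[69,4],[71,4]]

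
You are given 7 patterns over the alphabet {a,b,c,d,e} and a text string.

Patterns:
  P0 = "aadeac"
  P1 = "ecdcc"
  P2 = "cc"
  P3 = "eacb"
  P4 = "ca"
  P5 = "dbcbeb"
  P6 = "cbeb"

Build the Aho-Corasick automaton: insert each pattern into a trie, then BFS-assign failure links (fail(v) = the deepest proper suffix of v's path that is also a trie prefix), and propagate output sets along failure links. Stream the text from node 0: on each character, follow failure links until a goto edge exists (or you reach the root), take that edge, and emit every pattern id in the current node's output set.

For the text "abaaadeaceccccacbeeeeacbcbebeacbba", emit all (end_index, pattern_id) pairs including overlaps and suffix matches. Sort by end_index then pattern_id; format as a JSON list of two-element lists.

Build automaton:
Trie (insert patterns):
  n0 'ε': a→1 c→12 d→18 e→7
  n1 'a': a→2
  n2 'aa': d→3
  n3 'aad': e→4
  n4 'aade': a→5
  n5 'aadea': c→6
  n6 'aadeac': ·  [P0 ends]
  n7 'e': a→14 c→8
  n8 'ec': d→9
  n9 'ecd': c→10
  n10 'ecdc': c→11
  n11 'ecdcc': ·  [P1 ends]
  n12 'c': a→17 b→24 c→13
  n13 'cc': ·  [P2 ends]
  n14 'ea': c→15
  n15 'eac': b→16
  n16 'eacb': ·  [P3 ends]
  n17 'ca': ·  [P4 ends]
  n18 'd': b→19
  n19 'db': c→20
  n20 'dbc': b→21
  n21 'dbcb': e→22
  n22 'dbcbe': b→23
  n23 'dbcbeb': ·  [P5 ends]
  n24 'cb': e→25
  n25 'cbe': b→26
  n26 'cbeb': ·  [P6 ends]

Failure links (BFS by depth):
  n1('a'): parent n0 fail=0; on 'a' 0 → fail=0;  out ∅∪∅=∅
  n7('e'): parent n0 fail=0; on 'e' 0 → fail=0;  out ∅∪∅=∅
  n12('c'): parent n0 fail=0; on 'c' 0 → fail=0;  out ∅∪∅=∅
  n18('d'): parent n0 fail=0; on 'd' 0 → fail=0;  out ∅∪∅=∅
  n2('aa'): parent n1 fail=0; on 'a' 0 → fail=1;  out ∅∪∅=∅
  n8('ec'): parent n7 fail=0; on 'c' 0 → fail=12;  out ∅∪∅=∅
  n13('cc'): parent n12 fail=0; on 'c' 0 → fail=12;  out {2}∪∅={2}
  n14('ea'): parent n7 fail=0; on 'a' 0 → fail=1;  out ∅∪∅=∅
  n17('ca'): parent n12 fail=0; on 'a' 0 → fail=1;  out {4}∪∅={4}
  n19('db'): parent n18 fail=0; on 'b' 0 → fail=0;  out ∅∪∅=∅
  n24('cb'): parent n12 fail=0; on 'b' 0 → fail=0;  out ∅∪∅=∅
  n3('aad'): parent n2 fail=1; on 'd' 1→0 → fail=18;  out ∅∪∅=∅
  n9('ecd'): parent n8 fail=12; on 'd' 12→0 → fail=18;  out ∅∪∅=∅
  n15('eac'): parent n14 fail=1; on 'c' 1→0 → fail=12;  out ∅∪∅=∅
  n20('dbc'): parent n19 fail=0; on 'c' 0 → fail=12;  out ∅∪∅=∅
  n25('cbe'): parent n24 fail=0; on 'e' 0 → fail=7;  out ∅∪∅=∅
  n4('aade'): parent n3 fail=18; on 'e' 18→0 → fail=7;  out ∅∪∅=∅
  n10('ecdc'): parent n9 fail=18; on 'c' 18→0 → fail=12;  out ∅∪∅=∅
  n16('eacb'): parent n15 fail=12; on 'b' 12 → fail=24;  out {3}∪∅={3}
  n21('dbcb'): parent n20 fail=12; on 'b' 12 → fail=24;  out ∅∪∅=∅
  n26('cbeb'): parent n25 fail=7; on 'b' 7→0 → fail=0;  out {6}∪∅={6}
  n5('aadea'): parent n4 fail=7; on 'a' 7 → fail=14;  out ∅∪∅=∅
  n11('ecdcc'): parent n10 fail=12; on 'c' 12 → fail=13;  out {1}∪{2}={1,2}
  n22('dbcbe'): parent n21 fail=24; on 'e' 24 → fail=25;  out ∅∪∅=∅
  n6('aadeac'): parent n5 fail=14; on 'c' 14 → fail=15;  out {0}∪∅={0}
  n23('dbcbeb'): parent n22 fail=25; on 'b' 25 → fail=26;  out {5}∪{6}={5,6}

Run:
i=0 'a': node 0→1
i=1 'b': node 1→0 ·f
i=2 'a': node 0→1
i=3 'a': node 1→2
i=4 'a': node 2→2 ·f
i=5 'd': node 2→3
i=6 'e': node 3→4
i=7 'a': node 4→5
i=8 'c': node 5→6  → match P0@[3:8]
i=9 'e': node 6→7 ·f
i=10 'c': node 7→8
i=11 'c': node 8→13 ·f  → match P2@[10:11]
i=12 'c': node 13→13 ·f  → match P2@[11:12]
i=13 'c': node 13→13 ·f  → match P2@[12:13]
i=14 'a': node 13→17 ·f  → match P4@[13:14]
i=15 'c': node 17→12 ·f
i=16 'b': node 12→24
i=17 'e': node 24→25
i=18 'e': node 25→7 ·f
i=19 'e': node 7→7 ·f
i=20 'e': node 7→7 ·f
i=21 'a': node 7→14
i=22 'c': node 14→15
i=23 'b': node 15→16  → match P3@[20:23]
i=24 'c': node 16→12 ·f
i=25 'b': node 12→24
i=26 'e': node 24→25
i=27 'b': node 25→26  → match P6@[24:27]
i=28 'e': node 26→7 ·f
i=29 'a': node 7→14
i=30 'c': node 14→15
i=31 'b': node 15→16  → match P3@[28:31]
i=32 'b': node 16→0 ·f
i=33 'a': node 0→1

Result: [[8,0],[11,2],[12,2],[13,2],[14,4],[23,3],[27,6],[31,3]]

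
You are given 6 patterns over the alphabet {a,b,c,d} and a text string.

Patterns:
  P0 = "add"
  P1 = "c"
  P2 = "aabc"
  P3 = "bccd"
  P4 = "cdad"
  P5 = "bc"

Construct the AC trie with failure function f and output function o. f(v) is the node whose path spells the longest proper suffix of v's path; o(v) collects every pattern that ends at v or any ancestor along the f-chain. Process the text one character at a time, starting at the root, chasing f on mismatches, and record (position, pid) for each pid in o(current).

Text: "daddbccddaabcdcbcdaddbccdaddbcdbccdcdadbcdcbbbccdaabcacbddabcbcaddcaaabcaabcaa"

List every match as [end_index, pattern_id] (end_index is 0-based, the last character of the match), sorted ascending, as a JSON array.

Construct AC machine:
Trie nodes:
  0='ε' goto a→1 b→8 c→4
  1='a' goto a→5 d→2
  2='ad' goto d→3
  3='add' goto ·  ←P0
  4='c' goto d→12  ←P1
  5='aa' goto b→6
  6='aab' goto c→7
  7='aabc' goto ·  ←P2
  8='b' goto c→9
  9='bc' goto c→10  ←P5
  10='bcc' goto d→11
  11='bccd' goto ·  ←P3
  12='cd' goto a→13
  13='cda' goto d→14
  14='cdad' goto ·  ←P4

BFS fail/out derivation:
  fail(1) 'a': from fail(0)=0 chase 'a': 0 ⇒ 0;  out=∅∪out(0)=∅
  fail(4) 'c': from fail(0)=0 chase 'c': 0 ⇒ 0;  out={1}∪out(0)={1}
  fail(8) 'b': from fail(0)=0 chase 'b': 0 ⇒ 0;  out=∅∪out(0)=∅
  fail(2) 'ad': from fail(1)=0 chase 'd': 0 ⇒ 0;  out=∅∪out(0)=∅
  fail(5) 'aa': from fail(1)=0 chase 'a': 0 ⇒ 1;  out=∅∪out(1)=∅
  fail(9) 'bc': from fail(8)=0 chase 'c': 0 ⇒ 4;  out={5}∪out(4)={1,5}
  fail(12) 'cd': from fail(4)=0 chase 'd': 0 ⇒ 0;  out=∅∪out(0)=∅
  fail(3) 'add': from fail(2)=0 chase 'd': 0 ⇒ 0;  out={0}∪out(0)={0}
  fail(6) 'aab': from fail(5)=1 chase 'b': 1→0 ⇒ 8;  out=∅∪out(8)=∅
  fail(10) 'bcc': from fail(9)=4 chase 'c': 4→0 ⇒ 4;  out=∅∪out(4)={1}
  fail(13) 'cda': from fail(12)=0 chase 'a': 0 ⇒ 1;  out=∅∪out(1)=∅
  fail(7) 'aabc': from fail(6)=8 chase 'c': 8 ⇒ 9;  out={2}∪out(9)={1,2,5}
  fail(11) 'bccd': from fail(10)=4 chase 'd': 4 ⇒ 12;  out={3}∪out(12)={3}
  fail(14) 'cdad': from fail(13)=1 chase 'd': 1 ⇒ 2;  out={4}∪out(2)={4}

Run:
pos 0 'd': at 0
pos 1 'a': at 1
pos 2 'd': at 2
pos 3 'd': at 3  ** P0@[1:3]
pos 4 'b': at 8 (via fail)
pos 5 'c': at 9  ** P1@[5:5],P5@[4:5]
pos 6 'c': at 10  ** P1@[6:6]
pos 7 'd': at 11  ** P3@[4:7]
pos 8 'd': at 0 (via fail)
pos 9 'a': at 1
pos 10 'a': at 5
pos 11 'b': at 6
pos 12 'c': at 7  ** P1@[12:12],P2@[9:12],P5@[11:12]
pos 13 'd': at 12 (via fail)
pos 14 'c': at 4 (via fail)  ** P1@[14:14]
pos 15 'b': at 8 (via fail)
pos 16 'c': at 9  ** P1@[16:16],P5@[15:16]
pos 17 'd': at 12 (via fail)
pos 18 'a': at 13
pos 19 'd': at 14  ** P4@[16:19]
pos 20 'd': at 3 (via fail)  ** P0@[18:20]
pos 21 'b': at 8 (via fail)
pos 22 'c': at 9  ** P1@[22:22],P5@[21:22]
pos 23 'c': at 10  ** P1@[23:23]
pos 24 'd': at 11  ** P3@[21:24]
pos 25 'a': at 13 (via fail)
pos 26 'd': at 14  ** P4@[23:26]
pos 27 'd': at 3 (via fail)  ** P0@[25:27]
pos 28 'b': at 8 (via fail)
pos 29 'c': at 9  ** P1@[29:29],P5@[28:29]
pos 30 'd': at 12 (via fail)
pos 31 'b': at 8 (via fail)
pos 32 'c': at 9  ** P1@[32:32],P5@[31:32]
pos 33 'c': at 10  ** P1@[33:33]
pos 34 'd': at 11  ** P3@[31:34]
pos 35 'c': at 4 (via fail)  ** P1@[35:35]
pos 36 'd': at 12
pos 37 'a': at 13
pos 38 'd': at 14  ** P4@[35:38]
pos 39 'b': at 8 (via fail)
pos 40 'c': at 9  ** P1@[40:40],P5@[39:40]
pos 41 'd': at 12 (via fail)
pos 42 'c': at 4 (via fail)  ** P1@[42:42]
pos 43 'b': at 8 (via fail)
pos 44 'b': at 8 (via fail)
pos 45 'b': at 8 (via fail)
pos 46 'c': at 9  ** P1@[46:46],P5@[45:46]
pos 47 'c': at 10  ** P1@[47:47]
pos 48 'd': at 11  ** P3@[45:48]
pos 49 'a': at 13 (via fail)
pos 50 'a': at 5 (via fail)
pos 51 'b': at 6
pos 52 'c': at 7  ** P1@[52:52],P2@[49:52],P5@[51:52]
pos 53 'a': at 1 (via fail)
pos 54 'c': at 4 (via fail)  ** P1@[54:54]
pos 55 'b': at 8 (via fail)
pos 56 'd': at 0 (via fail)
pos 57 'd': at 0
pos 58 'a': at 1
pos 59 'b': at 8 (via fail)
pos 60 'c': at 9  ** P1@[60:60],P5@[59:60]
pos 61 'b': at 8 (via fail)
pos 62 'c': at 9  ** P1@[62:62],P5@[61:62]
pos 63 'a': at 1 (via fail)
pos 64 'd': at 2
pos 65 'd': at 3  ** P0@[63:65]
pos 66 'c': at 4 (via fail)  ** P1@[66:66]
pos 67 'a': at 1 (via fail)
pos 68 'a': at 5
pos 69 'a': at 5 (via fail)
pos 70 'b': at 6
pos 71 'c': at 7  ** P1@[71:71],P2@[68:71],P5@[70:71]
pos 72 'a': at 1 (via fail)
pos 73 'a': at 5
pos 74 'b': at 6
pos 75 'c': at 7  ** P1@[75:75],P2@[72:75],P5@[74:75]
pos 76 'a': at 1 (via fail)
pos 77 'a': at 5

Matches: [[3,0],[5,1],[5,5],[6,1],[7,3],[12,1],[12,2],[12,5],[14,1],[16,1],[16,5],[19,4],[20,0],[22,1],[22,5],[23,1],[24,3],[26,4],[27,0],[29,1],[29,5],[32,1],[32,5],[33,1],[34,3],[35,1],[38,4],[40,1],[40,5],[42,1],[46,1],[46,5],[47,1],[48,3],[52,1],[52,2],[52,5],[54,1],[60,1],[60,5],[62,1],[62,5],[65,0],[66,1],[71,1],[71,2],[71,5],[75,1],[75,2],[75,5]]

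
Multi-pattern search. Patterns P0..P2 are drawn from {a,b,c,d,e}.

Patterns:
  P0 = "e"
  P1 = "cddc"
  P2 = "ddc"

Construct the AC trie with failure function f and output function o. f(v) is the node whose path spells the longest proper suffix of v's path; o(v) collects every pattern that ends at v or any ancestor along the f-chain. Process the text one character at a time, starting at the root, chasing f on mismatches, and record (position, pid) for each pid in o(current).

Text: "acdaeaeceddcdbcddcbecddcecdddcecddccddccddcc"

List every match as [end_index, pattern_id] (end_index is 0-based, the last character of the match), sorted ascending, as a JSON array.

Build automaton:
Trie nodes:
  0='ε' goto c→2 d→6 e→1
  1='e' goto ·  ←P0
  2='c' goto d→3
  3='cd' goto d→4
  4='cdd' goto c→5
  5='cddc' goto ·  ←P1
  6='d' goto d→7
  7='dd' goto c→8
  8='ddc' goto ·  ←P2

Failure links (BFS by depth):
  n1('e'): parent n0 fail=0; on 'e' 0 → fail=0;  out {0}∪∅={0}
  n2('c'): parent n0 fail=0; on 'c' 0 → fail=0;  out ∅∪∅=∅
  n6('d'): parent n0 fail=0; on 'd' 0 → fail=0;  out ∅∪∅=∅
  n3('cd'): parent n2 fail=0; on 'd' 0 → fail=6;  out ∅∪∅=∅
  n7('dd'): parent n6 fail=0; on 'd' 0 → fail=6;  out ∅∪∅=∅
  n4('cdd'): parent n3 fail=6; on 'd' 6 → fail=7;  out ∅∪∅=∅
  n8('ddc'): parent n7 fail=6; on 'c' 6→0 → fail=2;  out {2}∪∅={2}
  n5('cddc'): parent n4 fail=7; on 'c' 7 → fail=8;  out {1}∪{2}={1,2}

Text stream:
pos 0 'a': at 0
pos 1 'c': at 2
pos 2 'd': at 3
pos 3 'a': at 0 (fail-walked)
pos 4 'e': at 1  → match P0@[4:4]
pos 5 'a': at 0 (fail-walked)
pos 6 'e': at 1  → match P0@[6:6]
pos 7 'c': at 2 (fail-walked)
pos 8 'e': at 1 (fail-walked)  → match P0@[8:8]
pos 9 'd': at 6 (fail-walked)
pos 10 'd': at 7
pos 11 'c': at 8  → match P2@[9:11]
pos 12 'd': at 3 (fail-walked)
pos 13 'b': at 0 (fail-walked)
pos 14 'c': at 2
pos 15 'd': at 3
pos 16 'd': at 4
pos 17 'c': at 5  → match P1@[14:17],P2@[15:17]
pos 18 'b': at 0 (fail-walked)
pos 19 'e': at 1  → match P0@[19:19]
pos 20 'c': at 2 (fail-walked)
pos 21 'd': at 3
pos 22 'd': at 4
pos 23 'c': at 5  → match P1@[20:23],P2@[21:23]
pos 24 'e': at 1 (fail-walked)  → match P0@[24:24]
pos 25 'c': at 2 (fail-walked)
pos 26 'd': at 3
pos 27 'd': at 4
pos 28 'd': at 7 (fail-walked)
pos 29 'c': at 8  → match P2@[27:29]
pos 30 'e': at 1 (fail-walked)  → match P0@[30:30]
pos 31 'c': at 2 (fail-walked)
pos 32 'd': at 3
pos 33 'd': at 4
pos 34 'c': at 5  → match P1@[31:34],P2@[32:34]
pos 35 'c': at 2 (fail-walked)
pos 36 'd': at 3
pos 37 'd': at 4
pos 38 'c': at 5  → match P1@[35:38],P2@[36:38]
pos 39 'c': at 2 (fail-walked)
pos 40 'd': at 3
pos 41 'd': at 4
pos 42 'c': at 5  → match P1@[39:42],P2@[40:42]
pos 43 'c': at 2 (fail-walked)

All matches (sorted): [[4,0],[6,0],[8,0],[11,2],[17,1],[17,2],[19,0],[23,1],[23,2],[24,0],[29,2],[30,0],[34,1],[34,2],[38,1],[38,2],[42,1],[42,2]]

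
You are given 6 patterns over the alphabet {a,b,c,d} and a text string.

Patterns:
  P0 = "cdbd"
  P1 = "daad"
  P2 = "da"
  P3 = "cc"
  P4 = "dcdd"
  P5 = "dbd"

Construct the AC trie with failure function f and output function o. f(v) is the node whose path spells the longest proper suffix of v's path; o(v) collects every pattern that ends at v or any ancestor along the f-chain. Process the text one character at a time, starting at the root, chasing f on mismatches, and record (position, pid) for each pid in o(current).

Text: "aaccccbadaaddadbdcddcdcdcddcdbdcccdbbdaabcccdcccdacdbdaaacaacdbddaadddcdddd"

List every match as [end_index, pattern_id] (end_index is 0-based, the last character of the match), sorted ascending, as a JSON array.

Construct AC machine:
Trie (insert patterns):
  n0 'ε': c→1 d→5
  n1 'c': c→9 d→2
  n2 'cd': b→3
  n3 'cdb': d→4
  n4 'cdbd': ·  ←P0
  n5 'd': a→6 b→13 c→10
  n6 'da': a→7  ←P2
  n7 'daa': d→8
  n8 'daad': ·  ←P1
  n9 'cc': ·  ←P3
  n10 'dc': d→11
  n11 'dcd': d→12
  n12 'dcdd': ·  ←P4
  n13 'db': d→14
  n14 'dbd': ·  ←P5

BFS fail/out derivation:
  fail(1) 'c': from fail(0)=0 chase 'c': 0 ⇒ 0;  out=∅∪out(0)=∅
  fail(5) 'd': from fail(0)=0 chase 'd': 0 ⇒ 0;  out=∅∪out(0)=∅
  fail(2) 'cd': from fail(1)=0 chase 'd': 0 ⇒ 5;  out=∅∪out(5)=∅
  fail(6) 'da': from fail(5)=0 chase 'a': 0 ⇒ 0;  out={2}∪out(0)={2}
  fail(9) 'cc': from fail(1)=0 chase 'c': 0 ⇒ 1;  out={3}∪out(1)={3}
  fail(10) 'dc': from fail(5)=0 chase 'c': 0 ⇒ 1;  out=∅∪out(1)=∅
  fail(13) 'db': from fail(5)=0 chase 'b': 0 ⇒ 0;  out=∅∪out(0)=∅
  fail(3) 'cdb': from fail(2)=5 chase 'b': 5 ⇒ 13;  out=∅∪out(13)=∅
  fail(7) 'daa': from fail(6)=0 chase 'a': 0 ⇒ 0;  out=∅∪out(0)=∅
  fail(11) 'dcd': from fail(10)=1 chase 'd': 1 ⇒ 2;  out=∅∪out(2)=∅
  fail(14) 'dbd': from fail(13)=0 chase 'd': 0 ⇒ 5;  out={5}∪out(5)={5}
  fail(4) 'cdbd': from fail(3)=13 chase 'd': 13 ⇒ 14;  out={0}∪out(14)={0,5}
  fail(8) 'daad': from fail(7)=0 chase 'd': 0 ⇒ 5;  out={1}∪out(5)={1}
  fail(12) 'dcdd': from fail(11)=2 chase 'd': 2→5→0 ⇒ 5;  out={4}∪out(5)={4}

Text stream:
[0] read 'a'  n0⇒n0
[1] read 'a'  n0⇒n0
[2] read 'c'  n0⇒n1
[3] read 'c'  n1⇒n9  emit P3@[2:3]
[4] read 'c'  n9⇒n9 (fail-walked)  emit P3@[3:4]
[5] read 'c'  n9⇒n9 (fail-walked)  emit P3@[4:5]
[6] read 'b'  n9⇒n0 (fail-walked)
[7] read 'a'  n0⇒n0
[8] read 'd'  n0⇒n5
[9] read 'a'  n5⇒n6  emit P2@[8:9]
[10] read 'a'  n6⇒n7
[11] read 'd'  n7⇒n8  emit P1@[8:11]
[12] read 'd'  n8⇒n5 (fail-walked)
[13] read 'a'  n5⇒n6  emit P2@[12:13]
[14] read 'd'  n6⇒n5 (fail-walked)
[15] read 'b'  n5⇒n13
[16] read 'd'  n13⇒n14  emit P5@[14:16]
[17] read 'c'  n14⇒n10 (fail-walked)
[18] read 'd'  n10⇒n11
[19] read 'd'  n11⇒n12  emit P4@[16:19]
[20] read 'c'  n12⇒n10 (fail-walked)
[21] read 'd'  n10⇒n11
[22] read 'c'  n11⇒n10 (fail-walked)
[23] read 'd'  n10⇒n11
[24] read 'c'  n11⇒n10 (fail-walked)
[25] read 'd'  n10⇒n11
[26] read 'd'  n11⇒n12  emit P4@[23:26]
[27] read 'c'  n12⇒n10 (fail-walked)
[28] read 'd'  n10⇒n11
[29] read 'b'  n11⇒n3 (fail-walked)
[30] read 'd'  n3⇒n4  emit P0@[27:30],P5@[28:30]
[31] read 'c'  n4⇒n10 (fail-walked)
[32] read 'c'  n10⇒n9 (fail-walked)  emit P3@[31:32]
[33] read 'c'  n9⇒n9 (fail-walked)  emit P3@[32:33]
[34] read 'd'  n9⇒n2 (fail-walked)
[35] read 'b'  n2⇒n3
[36] read 'b'  n3⇒n0 (fail-walked)
[37] read 'd'  n0⇒n5
[38] read 'a'  n5⇒n6  emit P2@[37:38]
[39] read 'a'  n6⇒n7
[40] read 'b'  n7⇒n0 (fail-walked)
[41] read 'c'  n0⇒n1
[42] read 'c'  n1⇒n9  emit P3@[41:42]
[43] read 'c'  n9⇒n9 (fail-walked)  emit P3@[42:43]
[44] read 'd'  n9⇒n2 (fail-walked)
[45] read 'c'  n2⇒n10 (fail-walked)
[46] read 'c'  n10⇒n9 (fail-walked)  emit P3@[45:46]
[47] read 'c'  n9⇒n9 (fail-walked)  emit P3@[46:47]
[48] read 'd'  n9⇒n2 (fail-walked)
[49] read 'a'  n2⇒n6 (fail-walked)  emit P2@[48:49]
[50] read 'c'  n6⇒n1 (fail-walked)
[51] read 'd'  n1⇒n2
[52] read 'b'  n2⇒n3
[53] read 'd'  n3⇒n4  emit P0@[50:53],P5@[51:53]
[54] read 'a'  n4⇒n6 (fail-walked)  emit P2@[53:54]
[55] read 'a'  n6⇒n7
[56] read 'a'  n7⇒n0 (fail-walked)
[57] read 'c'  n0⇒n1
[58] read 'a'  n1⇒n0 (fail-walked)
[59] read 'a'  n0⇒n0
[60] read 'c'  n0⇒n1
[61] read 'd'  n1⇒n2
[62] read 'b'  n2⇒n3
[63] read 'd'  n3⇒n4  emit P0@[60:63],P5@[61:63]
[64] read 'd'  n4⇒n5 (fail-walked)
[65] read 'a'  n5⇒n6  emit P2@[64:65]
[66] read 'a'  n6⇒n7
[67] read 'd'  n7⇒n8  emit P1@[64:67]
[68] read 'd'  n8⇒n5 (fail-walked)
[69] read 'd'  n5⇒n5 (fail-walked)
[70] read 'c'  n5⇒n10
[71] read 'd'  n10⇒n11
[72] read 'd'  n11⇒n12  emit P4@[69:72]
[73] read 'd'  n12⇒n5 (fail-walked)
[74] read 'd'  n5⇒n5 (fail-walked)

All matches (sorted): [[3,3],[4,3],[5,3],[9,2],[11,1],[13,2],[16,5],[19,4],[26,4],[30,0],[30,5],[32,3],[33,3],[38,2],[42,3],[43,3],[46,3],[47,3],[49,2],[53,0],[53,5],[54,2],[63,0],[63,5],[65,2],[67,1],[72,4]]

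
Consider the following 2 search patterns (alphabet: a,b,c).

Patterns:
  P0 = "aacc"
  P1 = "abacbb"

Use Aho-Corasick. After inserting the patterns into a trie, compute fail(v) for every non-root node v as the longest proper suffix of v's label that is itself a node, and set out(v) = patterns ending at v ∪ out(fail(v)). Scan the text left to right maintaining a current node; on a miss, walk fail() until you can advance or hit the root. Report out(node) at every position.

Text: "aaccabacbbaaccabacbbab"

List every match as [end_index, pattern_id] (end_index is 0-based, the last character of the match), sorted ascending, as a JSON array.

Build:
Trie (insert patterns):
  n0 'ε': a→1
  n1 'a': a→2 b→5
  n2 'aa': c→3
  n3 'aac': c→4
  n4 'aacc': ·  ←P0
  n5 'ab': a→6
  n6 'aba': c→7
  n7 'abac': b→8
  n8 'abacb': b→9
  n9 'abacbb': ·  ←P1

BFS fail/out derivation:
  n1('a'): parent n0 fail=0; on 'a' 0 → fail=0;  out ∅∪∅=∅
  n2('aa'): parent n1 fail=0; on 'a' 0 → fail=1;  out ∅∪∅=∅
  n5('ab'): parent n1 fail=0; on 'b' 0 → fail=0;  out ∅∪∅=∅
  n3('aac'): parent n2 fail=1; on 'c' 1→0 → fail=0;  out ∅∪∅=∅
  n6('aba'): parent n5 fail=0; on 'a' 0 → fail=1;  out ∅∪∅=∅
  n4('aacc'): parent n3 fail=0; on 'c' 0 → fail=0;  out {0}∪∅={0}
  n7('abac'): parent n6 fail=1; on 'c' 1→0 → fail=0;  out ∅∪∅=∅
  n8('abacb'): parent n7 fail=0; on 'b' 0 → fail=0;  out ∅∪∅=∅
  n9('abacbb'): parent n8 fail=0; on 'b' 0 → fail=0;  out {1}∪∅={1}

Scan:
[0] read 'a'  n0⇒n1
[1] read 'a'  n1⇒n2
[2] read 'c'  n2⇒n3
[3] read 'c'  n3⇒n4  → match P0@[0:3]
[4] read 'a'  n4⇒n1 (fail-walked)
[5] read 'b'  n1⇒n5
[6] read 'a'  n5⇒n6
[7] read 'c'  n6⇒n7
[8] read 'b'  n7⇒n8
[9] read 'b'  n8⇒n9  → match P1@[4:9]
[10] read 'a'  n9⇒n1 (fail-walked)
[11] read 'a'  n1⇒n2
[12] read 'c'  n2⇒n3
[13] read 'c'  n3⇒n4  → match P0@[10:13]
[14] read 'a'  n4⇒n1 (fail-walked)
[15] read 'b'  n1⇒n5
[16] read 'a'  n5⇒n6
[17] read 'c'  n6⇒n7
[18] read 'b'  n7⇒n8
[19] read 'b'  n8⇒n9  → match P1@[14:19]
[20] read 'a'  n9⇒n1 (fail-walked)
[21] read 'b'  n1⇒n5

Matches: [[3,0],[9,1],[13,0],[19,1]]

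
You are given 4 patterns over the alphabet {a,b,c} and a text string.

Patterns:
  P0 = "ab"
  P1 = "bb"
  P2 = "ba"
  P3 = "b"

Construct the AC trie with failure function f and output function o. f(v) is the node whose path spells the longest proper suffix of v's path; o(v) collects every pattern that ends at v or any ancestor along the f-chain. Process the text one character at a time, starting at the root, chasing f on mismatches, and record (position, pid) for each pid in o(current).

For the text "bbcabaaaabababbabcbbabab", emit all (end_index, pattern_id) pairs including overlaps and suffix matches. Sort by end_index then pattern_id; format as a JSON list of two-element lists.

Build:
Trie nodes:
  n0 'ε': a→1 b→3
  n1 'a': b→2
  n2 'ab': ·  [P0 ends]
  n3 'b': a→5 b→4  [P3 ends]
  n4 'bb': ·  [P1 ends]
  n5 'ba': ·  [P2 ends]

BFS fail/out derivation:
  n1('a'): parent n0 fail=0; on 'a' 0 → fail=0;  out ∅∪∅=∅
  n3('b'): parent n0 fail=0; on 'b' 0 → fail=0;  out {3}∪∅={3}
  n2('ab'): parent n1 fail=0; on 'b' 0 → fail=3;  out {0}∪{3}={0,3}
  n4('bb'): parent n3 fail=0; on 'b' 0 → fail=3;  out {1}∪{3}={1,3}
  n5('ba'): parent n3 fail=0; on 'a' 0 → fail=1;  out {2}∪∅={2}

Text stream:
i=0 'b': node 0→3  emit P3@[0:0]
i=1 'b': node 3→4  emit P1@[0:1],P3@[1:1]
i=2 'c': node 4→0 ·f
i=3 'a': node 0→1
i=4 'b': node 1→2  emit P0@[3:4],P3@[4:4]
i=5 'a': node 2→5 ·f  emit P2@[4:5]
i=6 'a': node 5→1 ·f
i=7 'a': node 1→1 ·f
i=8 'a': node 1→1 ·f
i=9 'b': node 1→2  emit P0@[8:9],P3@[9:9]
i=10 'a': node 2→5 ·f  emit P2@[9:10]
i=11 'b': node 5→2 ·f  emit P0@[10:11],P3@[11:11]
i=12 'a': node 2→5 ·f  emit P2@[11:12]
i=13 'b': node 5→2 ·f  emit P0@[12:13],P3@[13:13]
i=14 'b': node 2→4 ·f  emit P1@[13:14],P3@[14:14]
i=15 'a': node 4→5 ·f  emit P2@[14:15]
i=16 'b': node 5→2 ·f  emit P0@[15:16],P3@[16:16]
i=17 'c': node 2→0 ·f
i=18 'b': node 0→3  emit P3@[18:18]
i=19 'b': node 3→4  emit P1@[18:19],P3@[19:19]
i=20 'a': node 4→5 ·f  emit P2@[19:20]
i=21 'b': node 5→2 ·f  emit P0@[20:21],P3@[21:21]
i=22 'a': node 2→5 ·f  emit P2@[21:22]
i=23 'b': node 5→2 ·f  emit P0@[22:23],P3@[23:23]

Result: [[0,3],[1,1],[1,3],[4,0],[4,3],[5,2],[9,0],[9,3],[10,2],[11,0],[11,3],[12,2],[13,0],[13,3],[14,1],[14,3],[15,2],[16,0],[16,3],[18,3],[19,1],[19,3],[20,2],[21,0],[21,3],[22,2],[23,0],[23,3]]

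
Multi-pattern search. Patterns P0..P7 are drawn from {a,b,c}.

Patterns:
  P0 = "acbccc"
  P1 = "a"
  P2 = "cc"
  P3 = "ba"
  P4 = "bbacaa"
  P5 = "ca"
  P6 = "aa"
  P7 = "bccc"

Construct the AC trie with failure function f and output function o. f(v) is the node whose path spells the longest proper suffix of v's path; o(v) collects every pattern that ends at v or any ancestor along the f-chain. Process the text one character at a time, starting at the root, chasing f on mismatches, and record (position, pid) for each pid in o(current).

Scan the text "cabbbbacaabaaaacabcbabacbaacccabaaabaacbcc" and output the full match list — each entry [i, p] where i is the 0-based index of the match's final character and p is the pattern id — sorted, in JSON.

Build automaton:
Trie nodes:
  0='ε' goto a→1 b→9 c→7
  1='a' goto a→17 c→2  ←P1
  2='ac' goto b→3
  3='acb' goto c→4
  4='acbc' goto c→5
  5='acbcc' goto c→6
  6='acbccc' goto ·  ←P0
  7='c' goto a→16 c→8
  8='cc' goto ·  ←P2
  9='b' goto a→10 b→11 c→18
  10='ba' goto ·  ←P3
  11='bb' goto a→12
  12='bba' goto c→13
  13='bbac' goto a→14
  14='bbaca' goto a→15
  15='bbacaa' goto ·  ←P4
  16='ca' goto ·  ←P5
  17='aa' goto ·  ←P6
  18='bc' goto c→19
  19='bcc' goto c→20
  20='bccc' goto ·  ←P7

BFS fail/out derivation:
  n1('a'): parent n0 fail=0; on 'a' 0 → fail=0;  out {1}∪∅={1}
  n7('c'): parent n0 fail=0; on 'c' 0 → fail=0;  out ∅∪∅=∅
  n9('b'): parent n0 fail=0; on 'b' 0 → fail=0;  out ∅∪∅=∅
  n2('ac'): parent n1 fail=0; on 'c' 0 → fail=7;  out ∅∪∅=∅
  n8('cc'): parent n7 fail=0; on 'c' 0 → fail=7;  out {2}∪∅={2}
  n10('ba'): parent n9 fail=0; on 'a' 0 → fail=1;  out {3}∪{1}={1,3}
  n11('bb'): parent n9 fail=0; on 'b' 0 → fail=9;  out ∅∪∅=∅
  n16('ca'): parent n7 fail=0; on 'a' 0 → fail=1;  out {5}∪{1}={1,5}
  n17('aa'): parent n1 fail=0; on 'a' 0 → fail=1;  out {6}∪{1}={1,6}
  n18('bc'): parent n9 fail=0; on 'c' 0 → fail=7;  out ∅∪∅=∅
  n3('acb'): parent n2 fail=7; on 'b' 7→0 → fail=9;  out ∅∪∅=∅
  n12('bba'): parent n11 fail=9; on 'a' 9 → fail=10;  out ∅∪{1,3}={1,3}
  n19('bcc'): parent n18 fail=7; on 'c' 7 → fail=8;  out ∅∪{2}={2}
  n4('acbc'): parent n3 fail=9; on 'c' 9 → fail=18;  out ∅∪∅=∅
  n13('bbac'): parent n12 fail=10; on 'c' 10→1 → fail=2;  out ∅∪∅=∅
  n20('bccc'): parent n19 fail=8; on 'c' 8→7 → fail=8;  out {7}∪{2}={2,7}
  n5('acbcc'): parent n4 fail=18; on 'c' 18 → fail=19;  out ∅∪{2}={2}
  n14('bbaca'): parent n13 fail=2; on 'a' 2→7 → fail=16;  out ∅∪{1,5}={1,5}
  n6('acbccc'): parent n5 fail=19; on 'c' 19 → fail=20;  out {0}∪{2,7}={0,2,7}
  n15('bbacaa'): parent n14 fail=16; on 'a' 16→1 → fail=17;  out {4}∪{1,6}={1,4,6}

Scan:
[0] read 'c'  n0⇒n7
[1] read 'a'  n7⇒n16  ** P1@[1:1],P5@[0:1]
[2] read 'b'  n16⇒n9 ·f
[3] read 'b'  n9⇒n11
[4] read 'b'  n11⇒n11 ·f
[5] read 'b'  n11⇒n11 ·f
[6] read 'a'  n11⇒n12  ** P1@[6:6],P3@[5:6]
[7] read 'c'  n12⇒n13
[8] read 'a'  n13⇒n14  ** P1@[8:8],P5@[7:8]
[9] read 'a'  n14⇒n15  ** P1@[9:9],P4@[4:9],P6@[8:9]
[10] read 'b'  n15⇒n9 ·f
[11] read 'a'  n9⇒n10  ** P1@[11:11],P3@[10:11]
[12] read 'a'  n10⇒n17 ·f  ** P1@[12:12],P6@[11:12]
[13] read 'a'  n17⇒n17 ·f  ** P1@[13:13],P6@[12:13]
[14] read 'a'  n17⇒n17 ·f  ** P1@[14:14],P6@[13:14]
[15] read 'c'  n17⇒n2 ·f
[16] read 'a'  n2⇒n16 ·f  ** P1@[16:16],P5@[15:16]
[17] read 'b'  n16⇒n9 ·f
[18] read 'c'  n9⇒n18
[19] read 'b'  n18⇒n9 ·f
[20] read 'a'  n9⇒n10  ** P1@[20:20],P3@[19:20]
[21] read 'b'  n10⇒n9 ·f
[22] read 'a'  n9⇒n10  ** P1@[22:22],P3@[21:22]
[23] read 'c'  n10⇒n2 ·f
[24] read 'b'  n2⇒n3
[25] read 'a'  n3⇒n10 ·f  ** P1@[25:25],P3@[24:25]
[26] read 'a'  n10⇒n17 ·f  ** P1@[26:26],P6@[25:26]
[27] read 'c'  n17⇒n2 ·f
[28] read 'c'  n2⇒n8 ·f  ** P2@[27:28]
[29] read 'c'  n8⇒n8 ·f  ** P2@[28:29]
[30] read 'a'  n8⇒n16 ·f  ** P1@[30:30],P5@[29:30]
[31] read 'b'  n16⇒n9 ·f
[32] read 'a'  n9⇒n10  ** P1@[32:32],P3@[31:32]
[33] read 'a'  n10⇒n17 ·f  ** P1@[33:33],P6@[32:33]
[34] read 'a'  n17⇒n17 ·f  ** P1@[34:34],P6@[33:34]
[35] read 'b'  n17⇒n9 ·f
[36] read 'a'  n9⇒n10  ** P1@[36:36],P3@[35:36]
[37] read 'a'  n10⇒n17 ·f  ** P1@[37:37],P6@[36:37]
[38] read 'c'  n17⇒n2 ·f
[39] read 'b'  n2⇒n3
[40] read 'c'  n3⇒n4
[41] read 'c'  n4⇒n5  ** P2@[40:41]

Result: [[1,1],[1,5],[6,1],[6,3],[8,1],[8,5],[9,1],[9,4],[9,6],[11,1],[11,3],[12,1],[12,6],[13,1],[13,6],[14,1],[14,6],[16,1],[16,5],[20,1],[20,3],[22,1],[22,3],[25,1],[25,3],[26,1],[26,6],[28,2],[29,2],[30,1],[30,5],[32,1],[32,3],[33,1],[33,6],[34,1],[34,6],[36,1],[36,3],[37,1],[37,6],[41,2]]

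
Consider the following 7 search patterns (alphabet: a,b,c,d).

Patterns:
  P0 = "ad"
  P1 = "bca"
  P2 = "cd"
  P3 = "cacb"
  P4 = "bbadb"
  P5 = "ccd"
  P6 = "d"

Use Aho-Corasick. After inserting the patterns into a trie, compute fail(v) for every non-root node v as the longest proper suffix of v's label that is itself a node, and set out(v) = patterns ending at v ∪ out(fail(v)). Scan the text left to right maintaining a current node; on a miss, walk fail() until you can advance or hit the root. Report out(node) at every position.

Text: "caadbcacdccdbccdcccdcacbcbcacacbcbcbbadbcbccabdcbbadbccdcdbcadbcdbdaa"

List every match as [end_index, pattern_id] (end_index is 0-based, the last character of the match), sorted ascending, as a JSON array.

Construct AC machine:
Trie (insert patterns):
  n0 'ε': a→1 b→3 c→6 d→17
  n1 'a': d→2
  n2 'ad': ·  [P0 ends]
  n3 'b': b→11 c→4
  n4 'bc': a→5
  n5 'bca': ·  [P1 ends]
  n6 'c': a→8 c→15 d→7
  n7 'cd': ·  [P2 ends]
  n8 'ca': c→9
  n9 'cac': b→10
  n10 'cacb': ·  [P3 ends]
  n11 'bb': a→12
  n12 'bba': d→13
  n13 'bbad': b→14
  n14 'bbadb': ·  [P4 ends]
  n15 'cc': d→16
  n16 'ccd': ·  [P5 ends]
  n17 'd': ·  [P6 ends]

BFS fail/out derivation:
  n1('a'): parent n0 fail=0; on 'a' 0 → fail=0;  out ∅∪∅=∅
  n3('b'): parent n0 fail=0; on 'b' 0 → fail=0;  out ∅∪∅=∅
  n6('c'): parent n0 fail=0; on 'c' 0 → fail=0;  out ∅∪∅=∅
  n17('d'): parent n0 fail=0; on 'd' 0 → fail=0;  out {6}∪∅={6}
  n2('ad'): parent n1 fail=0; on 'd' 0 → fail=17;  out {0}∪{6}={0,6}
  n4('bc'): parent n3 fail=0; on 'c' 0 → fail=6;  out ∅∪∅=∅
  n7('cd'): parent n6 fail=0; on 'd' 0 → fail=17;  out {2}∪{6}={2,6}
  n8('ca'): parent n6 fail=0; on 'a' 0 → fail=1;  out ∅∪∅=∅
  n11('bb'): parent n3 fail=0; on 'b' 0 → fail=3;  out ∅∪∅=∅
  n15('cc'): parent n6 fail=0; on 'c' 0 → fail=6;  out ∅∪∅=∅
  n5('bca'): parent n4 fail=6; on 'a' 6 → fail=8;  out {1}∪∅={1}
  n9('cac'): parent n8 fail=1; on 'c' 1→0 → fail=6;  out ∅∪∅=∅
  n12('bba'): parent n11 fail=3; on 'a' 3→0 → fail=1;  out ∅∪∅=∅
  n16('ccd'): parent n15 fail=6; on 'd' 6 → fail=7;  out {5}∪{2,6}={2,5,6}
  n10('cacb'): parent n9 fail=6; on 'b' 6→0 → fail=3;  out {3}∪∅={3}
  n13('bbad'): parent n12 fail=1; on 'd' 1 → fail=2;  out ∅∪{0,6}={0,6}
  n14('bbadb'): parent n13 fail=2; on 'b' 2→17→0 → fail=3;  out {4}∪∅={4}

Run:
[0] read 'c'  n0⇒n6
[1] read 'a'  n6⇒n8
[2] read 'a'  n8⇒n1 ·f
[3] read 'd'  n1⇒n2  ** P0@[2:3],P6@[3:3]
[4] read 'b'  n2⇒n3 ·f
[5] read 'c'  n3⇒n4
[6] read 'a'  n4⇒n5  ** P1@[4:6]
[7] read 'c'  n5⇒n9 ·f
[8] read 'd'  n9⇒n7 ·f  ** P2@[7:8],P6@[8:8]
[9] read 'c'  n7⇒n6 ·f
[10] read 'c'  n6⇒n15
[11] read 'd'  n15⇒n16  ** P2@[10:11],P5@[9:11],P6@[11:11]
[12] read 'b'  n16⇒n3 ·f
[13] read 'c'  n3⇒n4
[14] read 'c'  n4⇒n15 ·f
[15] read 'd'  n15⇒n16  ** P2@[14:15],P5@[13:15],P6@[15:15]
[16] read 'c'  n16⇒n6 ·f
[17] read 'c'  n6⇒n15
[18] read 'c'  n15⇒n15 ·f
[19] read 'd'  n15⇒n16  ** P2@[18:19],P5@[17:19],P6@[19:19]
[20] read 'c'  n16⇒n6 ·f
[21] read 'a'  n6⇒n8
[22] read 'c'  n8⇒n9
[23] read 'b'  n9⇒n10  ** P3@[20:23]
[24] read 'c'  n10⇒n4 ·f
[25] read 'b'  n4⇒n3 ·f
[26] read 'c'  n3⇒n4
[27] read 'a'  n4⇒n5  ** P1@[25:27]
[28] read 'c'  n5⇒n9 ·f
[29] read 'a'  n9⇒n8 ·f
[30] read 'c'  n8⇒n9
[31] read 'b'  n9⇒n10  ** P3@[28:31]
[32] read 'c'  n10⇒n4 ·f
[33] read 'b'  n4⇒n3 ·f
[34] read 'c'  n3⇒n4
[35] read 'b'  n4⇒n3 ·f
[36] read 'b'  n3⇒n11
[37] read 'a'  n11⇒n12
[38] read 'd'  n12⇒n13  ** P0@[37:38],P6@[38:38]
[39] read 'b'  n13⇒n14  ** P4@[35:39]
[40] read 'c'  n14⇒n4 ·f
[41] read 'b'  n4⇒n3 ·f
[42] read 'c'  n3⇒n4
[43] read 'c'  n4⇒n15 ·f
[44] read 'a'  n15⇒n8 ·f
[45] read 'b'  n8⇒n3 ·f
[46] read 'd'  n3⇒n17 ·f  ** P6@[46:46]
[47] read 'c'  n17⇒n6 ·f
[48] read 'b'  n6⇒n3 ·f
[49] read 'b'  n3⇒n11
[50] read 'a'  n11⇒n12
[51] read 'd'  n12⇒n13  ** P0@[50:51],P6@[51:51]
[52] read 'b'  n13⇒n14  ** P4@[48:52]
[53] read 'c'  n14⇒n4 ·f
[54] read 'c'  n4⇒n15 ·f
[55] read 'd'  n15⇒n16  ** P2@[54:55],P5@[53:55],P6@[55:55]
[56] read 'c'  n16⇒n6 ·f
[57] read 'd'  n6⇒n7  ** P2@[56:57],P6@[57:57]
[58] read 'b'  n7⇒n3 ·f
[59] read 'c'  n3⇒n4
[60] read 'a'  n4⇒n5  ** P1@[58:60]
[61] read 'd'  n5⇒n2 ·f  ** P0@[60:61],P6@[61:61]
[62] read 'b'  n2⇒n3 ·f
[63] read 'c'  n3⇒n4
[64] read 'd'  n4⇒n7 ·f  ** P2@[63:64],P6@[64:64]
[65] read 'b'  n7⇒n3 ·f
[66] read 'd'  n3⇒n17 ·f  ** P6@[66:66]
[67] read 'a'  n17⇒n1 ·f
[68] read 'a'  n1⇒n1 ·f

All matches (sorted): [[3,0],[3,6],[6,1],[8,2],[8,6],[11,2],[11,5],[11,6],[15,2],[15,5],[15,6],[19,2],[19,5],[19,6],[23,3],[27,1],[31,3],[38,0],[38,6],[39,4],[46,6],[51,0],[51,6],[52,4],[55,2],[55,5],[55,6],[57,2],[57,6],[60,1],[61,0],[61,6],[64,2],[64,6],[66,6]]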